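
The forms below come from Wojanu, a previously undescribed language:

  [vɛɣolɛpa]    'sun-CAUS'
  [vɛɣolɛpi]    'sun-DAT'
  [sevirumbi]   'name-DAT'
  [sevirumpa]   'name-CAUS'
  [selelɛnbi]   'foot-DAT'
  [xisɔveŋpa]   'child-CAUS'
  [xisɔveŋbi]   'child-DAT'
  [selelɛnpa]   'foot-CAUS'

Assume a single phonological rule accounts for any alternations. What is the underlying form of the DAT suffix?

The DAT morpheme has two allomorphs, [-bi] and [-pi].
The CAUS suffix, which begins with [p], is invariant after every stem; so [p] is not altered by any rule here.
The DAT suffix is therefore /-bi/ underlyingly, with post-vocalic devoicing: voiced stops become voiceless after a vowel.

/-bi/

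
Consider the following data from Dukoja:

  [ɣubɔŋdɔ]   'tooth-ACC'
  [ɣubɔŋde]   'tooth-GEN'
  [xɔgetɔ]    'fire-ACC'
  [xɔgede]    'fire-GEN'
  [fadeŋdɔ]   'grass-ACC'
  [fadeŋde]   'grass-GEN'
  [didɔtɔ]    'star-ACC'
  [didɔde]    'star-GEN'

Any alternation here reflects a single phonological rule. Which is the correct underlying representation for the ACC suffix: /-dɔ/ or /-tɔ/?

/-tɔ/

The ACC morpheme has two allomorphs, [-dɔ] and [-tɔ].
By contrast the GEN suffix keeps its initial [d] throughout — that segment must be underlying.
So the underlying form is /-tɔ/, and voiceless stops become voiced after a nasal.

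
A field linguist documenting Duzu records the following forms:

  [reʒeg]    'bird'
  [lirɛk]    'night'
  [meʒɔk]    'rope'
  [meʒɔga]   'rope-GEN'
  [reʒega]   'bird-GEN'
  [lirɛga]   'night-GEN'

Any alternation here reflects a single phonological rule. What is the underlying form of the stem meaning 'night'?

'night' shows [k] ~ [g] at the end of the stem ([lirɛk] vs [lirɛga]).
Compare 'bird', with invariant [g] in [reʒeg] and [reʒega]: an analysis with underlying /g/ and a rule producing [k] in isolation would wrongly predict alternation here too.
The alternation reflects intervocalic voicing: voiceless stops become voiced between vowels. /k/ is underlying.

/lirɛk/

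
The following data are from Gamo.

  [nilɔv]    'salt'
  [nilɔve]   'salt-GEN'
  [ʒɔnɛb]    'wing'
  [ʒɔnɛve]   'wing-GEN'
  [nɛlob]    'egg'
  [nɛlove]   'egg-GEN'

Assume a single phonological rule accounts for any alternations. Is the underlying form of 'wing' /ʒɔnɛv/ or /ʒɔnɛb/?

The root 'wing' surfaces as [ʒɔnɛb] and [ʒɔnɛve], with a stem-final [b] ~ [v] alternation.
Compare 'salt', with invariant [v] in [nilɔv] and [nilɔve]: an analysis with underlying /v/ and a rule producing [b] in isolation would wrongly predict alternation here too.
The alternation reflects intervocalic spirantization: voiced stops become fricatives between vowels. /b/ is underlying.

/ʒɔnɛb/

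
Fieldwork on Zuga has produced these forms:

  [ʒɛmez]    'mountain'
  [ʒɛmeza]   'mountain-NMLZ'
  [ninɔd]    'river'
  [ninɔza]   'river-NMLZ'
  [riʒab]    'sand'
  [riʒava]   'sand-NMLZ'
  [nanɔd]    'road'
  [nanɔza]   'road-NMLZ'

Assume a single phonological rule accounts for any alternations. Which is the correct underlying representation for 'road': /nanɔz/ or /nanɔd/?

/nanɔd/

The root 'road' surfaces as [nanɔd] and [nanɔza], with a stem-final [d] ~ [z] alternation.
Compare 'mountain', with invariant [z] in [ʒɛmez] and [ʒɛmeza]: an analysis with underlying /z/ and a rule producing [d] in isolation would wrongly predict alternation here too.
Therefore /d/ is basic and [z] is derived by intervocalic spirantization (voiced stops become fricatives between vowels).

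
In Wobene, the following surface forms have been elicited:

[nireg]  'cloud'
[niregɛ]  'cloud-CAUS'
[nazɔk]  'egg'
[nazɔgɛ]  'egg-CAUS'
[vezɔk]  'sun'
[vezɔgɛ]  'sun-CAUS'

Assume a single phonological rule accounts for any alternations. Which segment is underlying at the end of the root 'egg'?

In [nazɔk] and [nazɔgɛ] the final segment of 'egg' alternates: [k] ~ [g].
Compare 'cloud', with invariant [g] in [nireg] and [niregɛ]: an analysis with underlying /g/ and a rule producing [k] in isolation would wrongly predict alternation here too.
The alternation reflects intervocalic voicing: voiceless stops become voiced between vowels. /k/ is underlying.

/k/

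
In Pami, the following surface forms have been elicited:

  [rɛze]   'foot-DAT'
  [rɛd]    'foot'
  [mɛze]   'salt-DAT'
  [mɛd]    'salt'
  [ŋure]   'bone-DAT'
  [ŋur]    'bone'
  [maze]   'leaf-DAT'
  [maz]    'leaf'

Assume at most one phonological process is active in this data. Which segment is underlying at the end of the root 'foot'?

/d/

'foot' shows [z] ~ [d] at the end of the stem ([rɛze] vs [rɛd]).
Compare 'leaf', with invariant [z] in [maze] and [maz]: an analysis with underlying /z/ and a rule producing [d] in isolation would wrongly predict alternation here too.
So /d/ is underlying, and a rule of intervocalic spirantization — voiced stops become fricatives between vowels — gives [z].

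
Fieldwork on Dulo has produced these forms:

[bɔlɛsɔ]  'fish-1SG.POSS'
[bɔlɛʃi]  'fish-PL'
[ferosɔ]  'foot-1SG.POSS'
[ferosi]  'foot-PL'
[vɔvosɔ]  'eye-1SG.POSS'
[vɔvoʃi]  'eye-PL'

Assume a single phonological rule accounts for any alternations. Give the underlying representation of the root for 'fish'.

'fish' shows [s] ~ [ʃ] at the end of the stem ([bɔlɛsɔ] vs [bɔlɛʃi]).
But 'foot' keeps [s] in both environments ([ferosɔ], [ferosi]), so there is no rule changing /s/ to [ʃ] before the PL suffix.
Therefore /ʃ/ is basic and [s] is derived by depalatalization (palato-alveolar /ʃ/ becomes [s] when no front vowel follows).
The underlying form of 'fish' is therefore /bɔlɛʃ/.

/bɔlɛʃ/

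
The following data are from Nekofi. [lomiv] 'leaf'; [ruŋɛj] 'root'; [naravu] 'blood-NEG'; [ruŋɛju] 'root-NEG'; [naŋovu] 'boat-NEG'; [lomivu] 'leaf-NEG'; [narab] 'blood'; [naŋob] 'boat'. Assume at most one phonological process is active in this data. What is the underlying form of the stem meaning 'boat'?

/naŋob/

In [naŋob] and [naŋovu] the final segment of 'boat' alternates: [b] ~ [v].
If /v/ were underlying and a rule turned it into [b] in isolation, 'leaf' would also alternate; but it has [v] in both [lomiv] and [lomivu].
The underlying segment must be /b/; voiced stops become fricatives between vowels, yielding [v] there.
So 'boat' = /naŋob/.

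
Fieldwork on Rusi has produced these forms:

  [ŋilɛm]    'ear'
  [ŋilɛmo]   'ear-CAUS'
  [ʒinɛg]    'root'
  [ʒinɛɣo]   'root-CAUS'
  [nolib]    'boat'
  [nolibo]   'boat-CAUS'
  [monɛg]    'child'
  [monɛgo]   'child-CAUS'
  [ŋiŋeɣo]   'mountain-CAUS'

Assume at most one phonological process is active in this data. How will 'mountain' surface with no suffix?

[ŋiŋeg]

In [ʒinɛg] and [ʒinɛɣo] the final segment of 'root' alternates: [g] ~ [ɣ].
But 'child' keeps [g] in both environments ([monɛg], [monɛgo]), so there is no rule changing /g/ to [ɣ] before the CAUS suffix.
The underlying segment must be /ɣ/; voiced fricatives become stops word-finally, yielding [g] there.
From [ŋiŋeɣo] the stem 'mountain' is /ŋiŋeɣ/; word-finally this yields [ŋiŋeg].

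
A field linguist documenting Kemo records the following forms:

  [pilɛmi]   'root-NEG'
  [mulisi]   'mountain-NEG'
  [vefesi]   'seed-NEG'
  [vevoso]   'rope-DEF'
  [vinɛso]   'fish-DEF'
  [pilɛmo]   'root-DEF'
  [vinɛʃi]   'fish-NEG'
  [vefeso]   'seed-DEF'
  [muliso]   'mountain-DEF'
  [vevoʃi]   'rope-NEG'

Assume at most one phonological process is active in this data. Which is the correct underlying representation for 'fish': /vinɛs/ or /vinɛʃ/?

/vinɛʃ/

'fish' shows [ʃ] ~ [s] at the end of the stem ([vinɛʃi] vs [vinɛso]).
If /s/ were underlying and a rule turned it into [ʃ] before the NEG suffix, 'mountain' would also alternate; but it has [s] in both [mulisi] and [muliso].
The alternation reflects depalatalization: palato-alveolar /ʃ/ becomes [s] when no front vowel follows. /ʃ/ is underlying.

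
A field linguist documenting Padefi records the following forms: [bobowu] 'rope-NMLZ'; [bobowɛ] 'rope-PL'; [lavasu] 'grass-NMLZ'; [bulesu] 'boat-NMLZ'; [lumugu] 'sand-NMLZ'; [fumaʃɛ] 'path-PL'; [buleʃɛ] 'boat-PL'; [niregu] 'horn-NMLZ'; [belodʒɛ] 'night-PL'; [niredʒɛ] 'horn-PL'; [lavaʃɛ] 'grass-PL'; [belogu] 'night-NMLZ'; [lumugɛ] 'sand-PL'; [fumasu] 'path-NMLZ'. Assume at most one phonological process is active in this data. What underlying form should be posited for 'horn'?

The stem for 'horn' ends in [dʒ] in [niredʒɛ] but [g] in [niregu].
If /g/ were underlying and a rule turned it into [dʒ] before the PL suffix, 'sand' would also alternate; but it has [g] in both [lumugɛ] and [lumugu].
The underlying segment must be /dʒ/; palato-alveolar /dʒ/ and /ʃ/ become [g] and [s] when no front vowel follows, yielding [g] there.
The underlying form of 'horn' is therefore /niredʒ/.

/niredʒ/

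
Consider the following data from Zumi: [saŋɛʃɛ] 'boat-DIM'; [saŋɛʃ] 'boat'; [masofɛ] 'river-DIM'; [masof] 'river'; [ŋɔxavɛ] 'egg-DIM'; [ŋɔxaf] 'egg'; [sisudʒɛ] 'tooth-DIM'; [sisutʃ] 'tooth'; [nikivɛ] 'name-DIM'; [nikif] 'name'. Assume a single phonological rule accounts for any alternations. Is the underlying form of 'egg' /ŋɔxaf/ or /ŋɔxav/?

/ŋɔxav/

The root 'egg' surfaces as [ŋɔxavɛ] and [ŋɔxaf], with a stem-final [v] ~ [f] alternation.
If /f/ were underlying and a rule turned it into [v] before the DIM suffix, 'river' would also alternate; but it has [f] in both [masofɛ] and [masof].
Therefore /v/ is basic and [f] is derived by word-final obstruent devoicing (voiced obstruents become voiceless word-finally).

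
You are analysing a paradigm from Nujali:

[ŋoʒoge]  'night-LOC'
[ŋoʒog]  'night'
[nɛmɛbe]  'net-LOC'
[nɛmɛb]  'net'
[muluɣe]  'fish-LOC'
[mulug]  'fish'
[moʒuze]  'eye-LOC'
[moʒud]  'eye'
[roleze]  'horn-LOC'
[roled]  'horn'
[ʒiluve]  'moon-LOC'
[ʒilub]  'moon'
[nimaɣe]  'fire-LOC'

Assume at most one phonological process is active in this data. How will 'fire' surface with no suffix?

'fish' shows [ɣ] ~ [g] at the end of the stem ([muluɣe] vs [mulug]).
If /g/ were underlying and a rule turned it into [ɣ] before the LOC suffix, 'night' would also alternate; but it has [g] in both [ŋoʒoge] and [ŋoʒog].
The underlying segment must be /ɣ/; voiced fricatives become stops word-finally, yielding [g] there.
The one attested form of 'fire', [nimaɣe], shows underlying /nimaɣ/. Applying the same rule word-finally gives [nimag].

[nimag]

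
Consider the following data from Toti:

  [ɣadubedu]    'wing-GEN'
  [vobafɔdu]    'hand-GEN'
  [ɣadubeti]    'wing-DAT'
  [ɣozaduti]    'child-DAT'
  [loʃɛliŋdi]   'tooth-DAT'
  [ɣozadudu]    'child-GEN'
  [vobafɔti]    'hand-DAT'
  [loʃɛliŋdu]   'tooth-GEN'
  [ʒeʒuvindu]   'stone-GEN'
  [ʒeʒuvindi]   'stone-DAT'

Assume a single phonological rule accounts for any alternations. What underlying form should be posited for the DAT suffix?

The DAT morpheme has two allomorphs, [-di] and [-ti].
The GEN suffix, which begins with [d], is invariant after every stem; so [d] is not altered by any rule here.
The DAT suffix is therefore /-ti/ underlyingly, with post-nasal voicing: voiceless stops become voiced after a nasal.

/-ti/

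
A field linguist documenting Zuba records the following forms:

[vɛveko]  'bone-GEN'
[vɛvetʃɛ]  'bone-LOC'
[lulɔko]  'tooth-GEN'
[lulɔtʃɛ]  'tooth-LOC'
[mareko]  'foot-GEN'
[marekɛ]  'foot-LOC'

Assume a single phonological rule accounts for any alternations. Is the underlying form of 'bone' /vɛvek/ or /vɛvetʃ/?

/vɛvetʃ/

The stem for 'bone' ends in [k] in [vɛveko] but [tʃ] in [vɛvetʃɛ].
The stem 'foot' ([mareko], [marekɛ]) shows [k] unchanged in both environments, so [k] cannot be basic with [tʃ] derived before the LOC suffix.
The underlying segment must be /tʃ/; palato-alveolar /tʃ/ becomes [k] when no front vowel follows, yielding [k] there.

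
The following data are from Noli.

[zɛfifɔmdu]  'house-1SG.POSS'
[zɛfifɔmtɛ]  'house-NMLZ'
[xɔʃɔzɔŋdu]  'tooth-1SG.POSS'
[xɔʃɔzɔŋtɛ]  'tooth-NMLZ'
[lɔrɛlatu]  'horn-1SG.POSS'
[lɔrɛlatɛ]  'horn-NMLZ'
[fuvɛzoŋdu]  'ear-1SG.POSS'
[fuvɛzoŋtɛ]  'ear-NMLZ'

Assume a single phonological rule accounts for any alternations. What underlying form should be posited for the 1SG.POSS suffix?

/-du/

The 1SG.POSS suffix surfaces as [-du] and [-tu], depending on the final segment of the stem.
The NMLZ suffix, which begins with [t], is invariant after every stem; so [t] is not altered by any rule here.
The 1SG.POSS suffix is therefore /-du/ underlyingly, with post-vocalic devoicing: voiced stops become voiceless after a vowel.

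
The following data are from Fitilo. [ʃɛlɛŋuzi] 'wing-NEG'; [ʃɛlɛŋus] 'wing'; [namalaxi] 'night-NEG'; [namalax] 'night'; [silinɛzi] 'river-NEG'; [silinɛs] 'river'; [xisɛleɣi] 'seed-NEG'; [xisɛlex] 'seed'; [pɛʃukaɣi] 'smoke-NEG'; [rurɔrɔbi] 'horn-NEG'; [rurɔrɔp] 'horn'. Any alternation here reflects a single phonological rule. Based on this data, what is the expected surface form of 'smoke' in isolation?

The root 'seed' surfaces as [xisɛleɣi] and [xisɛlex], with a stem-final [ɣ] ~ [x] alternation.
But 'night' keeps [x] in both environments ([namalaxi], [namalax]), so there is no rule changing /x/ to [ɣ] before the NEG suffix.
The alternation reflects word-final obstruent devoicing: voiced obstruents become voiceless word-finally. /ɣ/ is underlying.
From [pɛʃukaɣi] the stem 'smoke' is /pɛʃukaɣ/; word-finally this yields [pɛʃukax].

[pɛʃukax]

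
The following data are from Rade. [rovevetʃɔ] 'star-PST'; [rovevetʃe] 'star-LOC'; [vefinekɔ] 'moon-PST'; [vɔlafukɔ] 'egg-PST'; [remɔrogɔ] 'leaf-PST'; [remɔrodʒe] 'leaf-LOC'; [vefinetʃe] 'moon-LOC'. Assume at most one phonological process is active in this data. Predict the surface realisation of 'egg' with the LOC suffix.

'moon' shows [tʃ] ~ [k] at the end of the stem ([vefinetʃe] vs [vefinekɔ]).
If /tʃ/ were underlying and a rule turned it into [k] before the PST suffix, 'star' would also alternate; but it has [tʃ] in both [rovevetʃe] and [rovevetʃɔ].
The underlying segment must be /k/; /k/ and /g/ become palato-alveolar [tʃ] and [dʒ] before a front vowel, yielding [tʃ] there.
The one attested form of 'egg', [vɔlafukɔ], shows underlying /vɔlafuk/. Applying the same rule before a front vowel gives [vɔlafutʃe].

[vɔlafutʃe]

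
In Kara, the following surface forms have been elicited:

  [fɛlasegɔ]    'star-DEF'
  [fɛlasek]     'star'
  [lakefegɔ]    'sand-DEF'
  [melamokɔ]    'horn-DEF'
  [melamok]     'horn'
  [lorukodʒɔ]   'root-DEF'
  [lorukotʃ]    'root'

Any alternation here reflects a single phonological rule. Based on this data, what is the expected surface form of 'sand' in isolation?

The stem for 'star' ends in [g] in [fɛlasegɔ] but [k] in [fɛlasek].
If /k/ were underlying and a rule turned it into [g] before the DEF suffix, 'horn' would also alternate; but it has [k] in both [melamokɔ] and [melamok].
Therefore /g/ is basic and [k] is derived by word-final obstruent devoicing (voiced obstruents become voiceless word-finally).
From [lakefegɔ] the stem 'sand' is /lakefeg/; word-finally this yields [lakefek].

[lakefek]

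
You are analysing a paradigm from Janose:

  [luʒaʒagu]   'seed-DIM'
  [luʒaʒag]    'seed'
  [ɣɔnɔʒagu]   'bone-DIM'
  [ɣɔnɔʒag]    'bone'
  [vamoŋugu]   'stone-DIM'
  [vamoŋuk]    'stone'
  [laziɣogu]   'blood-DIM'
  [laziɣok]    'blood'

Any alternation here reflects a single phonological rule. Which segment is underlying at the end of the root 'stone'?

The stem for 'stone' ends in [g] in [vamoŋugu] but [k] in [vamoŋuk].
The stem 'bone' ([ɣɔnɔʒagu], [ɣɔnɔʒag]) shows [g] unchanged in both environments, so [g] cannot be basic with [k] derived in isolation.
So /k/ is underlying, and a rule of intervocalic voicing — voiceless stops become voiced between vowels — gives [g].

/k/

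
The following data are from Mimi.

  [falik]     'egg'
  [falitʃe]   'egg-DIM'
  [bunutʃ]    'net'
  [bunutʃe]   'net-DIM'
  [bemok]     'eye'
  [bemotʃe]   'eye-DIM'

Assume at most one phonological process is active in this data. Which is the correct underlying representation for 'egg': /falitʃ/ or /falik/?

/falik/

The root 'egg' surfaces as [falik] and [falitʃe], with a stem-final [k] ~ [tʃ] alternation.
If /tʃ/ were underlying and a rule turned it into [k] in isolation, 'net' would also alternate; but it has [tʃ] in both [bunutʃ] and [bunutʃe].
The alternation reflects palatalization before a front vowel: /k/ becomes palato-alveolar [tʃ] before a front vowel. /k/ is underlying.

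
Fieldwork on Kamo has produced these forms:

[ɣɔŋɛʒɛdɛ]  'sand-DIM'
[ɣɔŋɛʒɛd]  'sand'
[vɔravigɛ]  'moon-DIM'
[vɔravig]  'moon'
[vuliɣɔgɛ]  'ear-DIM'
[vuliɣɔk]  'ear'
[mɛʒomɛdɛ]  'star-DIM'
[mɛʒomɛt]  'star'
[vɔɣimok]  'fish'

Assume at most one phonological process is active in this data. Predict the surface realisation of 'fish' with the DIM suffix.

[vɔɣimogɛ]

The stem for 'ear' ends in [g] in [vuliɣɔgɛ] but [k] in [vuliɣɔk].
The stem 'moon' ([vɔravigɛ], [vɔravig]) shows [g] unchanged in both environments, so [g] cannot be basic with [k] derived in isolation.
So /k/ is underlying, and a rule of intervocalic voicing — voiceless stops become voiced between vowels — gives [g].
From [vɔɣimok] the stem 'fish' is /vɔɣimok/; between vowels this yields [vɔɣimogɛ].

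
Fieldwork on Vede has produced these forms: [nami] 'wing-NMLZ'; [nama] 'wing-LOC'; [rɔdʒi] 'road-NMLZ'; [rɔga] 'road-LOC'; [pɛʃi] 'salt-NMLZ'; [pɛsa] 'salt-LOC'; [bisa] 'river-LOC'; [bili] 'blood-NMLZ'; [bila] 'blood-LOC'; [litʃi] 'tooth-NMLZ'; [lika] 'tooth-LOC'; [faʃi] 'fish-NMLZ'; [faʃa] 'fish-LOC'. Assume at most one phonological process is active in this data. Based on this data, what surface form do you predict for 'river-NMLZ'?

[biʃi]

'salt' shows [ʃ] ~ [s] at the end of the stem ([pɛʃi] vs [pɛsa]).
Compare 'fish', with invariant [ʃ] in [faʃi] and [faʃa]: an analysis with underlying /ʃ/ and a rule producing [s] before the LOC suffix would wrongly predict alternation here too.
Therefore /s/ is basic and [ʃ] is derived by palatalization before a front vowel (/k/, /g/ and /s/ become palato-alveolar [tʃ], [dʒ] and [ʃ] before a front vowel).
The one attested form of 'river', [bisa], shows underlying /bis/. Applying the same rule before a front vowel gives [biʃi].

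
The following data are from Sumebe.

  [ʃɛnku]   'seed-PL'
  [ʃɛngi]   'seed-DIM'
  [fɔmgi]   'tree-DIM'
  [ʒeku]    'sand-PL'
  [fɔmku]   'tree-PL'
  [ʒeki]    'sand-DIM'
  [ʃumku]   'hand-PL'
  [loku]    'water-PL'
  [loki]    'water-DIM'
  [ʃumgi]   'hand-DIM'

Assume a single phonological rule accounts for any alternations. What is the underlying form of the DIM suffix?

The DIM suffix surfaces as [-gi] and [-ki], depending on the final segment of the stem.
By contrast the PL suffix keeps its initial [k] throughout — that segment must be underlying.
The DIM suffix is therefore /-gi/ underlyingly, with post-vocalic devoicing: voiced stops become voiceless after a vowel.

/-gi/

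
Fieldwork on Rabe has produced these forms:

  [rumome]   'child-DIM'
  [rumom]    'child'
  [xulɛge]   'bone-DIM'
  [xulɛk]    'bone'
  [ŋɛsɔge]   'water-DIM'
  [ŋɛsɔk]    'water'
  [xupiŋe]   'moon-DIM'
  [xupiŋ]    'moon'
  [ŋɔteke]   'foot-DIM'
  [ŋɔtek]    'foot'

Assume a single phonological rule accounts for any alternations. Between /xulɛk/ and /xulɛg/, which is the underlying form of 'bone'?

The root 'bone' surfaces as [xulɛge] and [xulɛk], with a stem-final [g] ~ [k] alternation.
Compare 'foot', with invariant [k] in [ŋɔteke] and [ŋɔtek]: an analysis with underlying /k/ and a rule producing [g] before the DIM suffix would wrongly predict alternation here too.
The underlying segment must be /g/; voiced obstruents become voiceless word-finally, yielding [k] there.

/xulɛg/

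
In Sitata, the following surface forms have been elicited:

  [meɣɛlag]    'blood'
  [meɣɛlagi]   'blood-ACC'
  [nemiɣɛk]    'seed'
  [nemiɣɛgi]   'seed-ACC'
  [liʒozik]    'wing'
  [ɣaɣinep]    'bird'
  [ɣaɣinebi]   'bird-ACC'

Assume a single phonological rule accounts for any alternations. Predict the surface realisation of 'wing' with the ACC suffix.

[liʒozigi]

'seed' shows [k] ~ [g] at the end of the stem ([nemiɣɛk] vs [nemiɣɛgi]).
Compare 'blood', with invariant [g] in [meɣɛlag] and [meɣɛlagi]: an analysis with underlying /g/ and a rule producing [k] in isolation would wrongly predict alternation here too.
The underlying segment must be /k/; voiceless stops become voiced between vowels, yielding [g] there.
From [liʒozik] the stem 'wing' is /liʒozik/; between vowels this yields [liʒozigi].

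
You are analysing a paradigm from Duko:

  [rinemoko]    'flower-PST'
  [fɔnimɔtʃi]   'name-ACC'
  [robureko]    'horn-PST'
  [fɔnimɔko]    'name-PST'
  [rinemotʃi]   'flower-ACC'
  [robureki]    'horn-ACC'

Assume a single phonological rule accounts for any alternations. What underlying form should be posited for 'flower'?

/rinemotʃ/

'flower' shows [tʃ] ~ [k] at the end of the stem ([rinemotʃi] vs [rinemoko]).
Compare 'horn', with invariant [k] in [robureki] and [robureko]: an analysis with underlying /k/ and a rule producing [tʃ] before the ACC suffix would wrongly predict alternation here too.
The underlying segment must be /tʃ/; palato-alveolar /tʃ/ becomes [k] when no front vowel follows, yielding [k] there.
So 'flower' = /rinemotʃ/.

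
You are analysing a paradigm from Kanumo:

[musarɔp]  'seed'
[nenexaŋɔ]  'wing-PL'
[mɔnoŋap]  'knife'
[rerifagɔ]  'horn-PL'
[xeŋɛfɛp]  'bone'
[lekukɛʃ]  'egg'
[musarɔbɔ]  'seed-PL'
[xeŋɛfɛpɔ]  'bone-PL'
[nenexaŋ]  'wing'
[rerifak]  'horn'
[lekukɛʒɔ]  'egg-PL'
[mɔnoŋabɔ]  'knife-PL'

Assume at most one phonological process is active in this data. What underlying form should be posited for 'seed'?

/musarɔb/

The root 'seed' surfaces as [musarɔp] and [musarɔbɔ], with a stem-final [p] ~ [b] alternation.
Compare 'bone', with invariant [p] in [xeŋɛfɛp] and [xeŋɛfɛpɔ]: an analysis with underlying /p/ and a rule producing [b] before the PL suffix would wrongly predict alternation here too.
So /b/ is underlying, and a rule of word-final obstruent devoicing — voiced obstruents become voiceless word-finally — gives [p].
Hence 'seed' is /musarɔb/ underlyingly.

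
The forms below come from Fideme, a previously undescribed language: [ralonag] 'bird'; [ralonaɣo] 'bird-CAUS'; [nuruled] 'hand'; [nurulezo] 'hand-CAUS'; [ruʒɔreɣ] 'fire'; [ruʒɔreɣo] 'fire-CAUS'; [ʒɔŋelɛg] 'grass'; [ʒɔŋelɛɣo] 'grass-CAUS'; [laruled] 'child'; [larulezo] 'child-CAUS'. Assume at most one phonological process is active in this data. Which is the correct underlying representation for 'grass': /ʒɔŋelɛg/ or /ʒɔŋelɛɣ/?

The root 'grass' surfaces as [ʒɔŋelɛg] and [ʒɔŋelɛɣo], with a stem-final [g] ~ [ɣ] alternation.
But 'fire' keeps [ɣ] in both environments ([ruʒɔreɣ], [ruʒɔreɣo]), so there is no rule changing /ɣ/ to [g] in isolation.
The alternation reflects intervocalic spirantization: voiced stops become fricatives between vowels. /g/ is underlying.

/ʒɔŋelɛg/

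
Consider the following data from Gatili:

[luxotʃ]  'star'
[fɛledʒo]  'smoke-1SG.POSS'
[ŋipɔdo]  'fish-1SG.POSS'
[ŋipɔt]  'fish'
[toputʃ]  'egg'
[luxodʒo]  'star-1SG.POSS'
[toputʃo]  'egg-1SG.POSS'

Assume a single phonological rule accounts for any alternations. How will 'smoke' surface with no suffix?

In [luxotʃ] and [luxodʒo] the final segment of 'star' alternates: [tʃ] ~ [dʒ].
But 'egg' keeps [tʃ] in both environments ([toputʃ], [toputʃo]), so there is no rule changing /tʃ/ to [dʒ] before the 1SG.POSS suffix.
Therefore /dʒ/ is basic and [tʃ] is derived by word-final obstruent devoicing (voiced obstruents become voiceless word-finally).
From [fɛledʒo] the stem 'smoke' is /fɛledʒ/; word-finally this yields [fɛletʃ].

[fɛletʃ]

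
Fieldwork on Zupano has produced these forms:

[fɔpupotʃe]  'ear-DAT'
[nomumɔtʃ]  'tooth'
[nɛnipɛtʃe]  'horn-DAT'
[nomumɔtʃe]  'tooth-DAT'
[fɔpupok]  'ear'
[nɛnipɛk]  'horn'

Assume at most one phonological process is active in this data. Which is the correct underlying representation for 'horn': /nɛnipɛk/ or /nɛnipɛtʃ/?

/nɛnipɛk/

The root 'horn' surfaces as [nɛnipɛtʃe] and [nɛnipɛk], with a stem-final [tʃ] ~ [k] alternation.
But 'tooth' keeps [tʃ] in both environments ([nomumɔtʃe], [nomumɔtʃ]), so there is no rule changing /tʃ/ to [k] in isolation.
The underlying segment must be /k/; /k/ becomes palato-alveolar [tʃ] before a front vowel, yielding [tʃ] there.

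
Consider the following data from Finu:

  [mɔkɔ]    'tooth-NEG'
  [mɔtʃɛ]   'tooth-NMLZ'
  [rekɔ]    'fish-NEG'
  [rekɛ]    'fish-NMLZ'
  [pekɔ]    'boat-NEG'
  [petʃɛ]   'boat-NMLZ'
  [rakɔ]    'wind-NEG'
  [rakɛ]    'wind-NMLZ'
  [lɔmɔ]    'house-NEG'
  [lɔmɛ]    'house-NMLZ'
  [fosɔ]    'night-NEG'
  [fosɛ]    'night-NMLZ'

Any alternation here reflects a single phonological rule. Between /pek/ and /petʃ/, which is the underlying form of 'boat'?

In [pekɔ] and [petʃɛ] the final segment of 'boat' alternates: [k] ~ [tʃ].
Compare 'fish', with invariant [k] in [rekɔ] and [rekɛ]: an analysis with underlying /k/ and a rule producing [tʃ] before the NMLZ suffix would wrongly predict alternation here too.
The underlying segment must be /tʃ/; palato-alveolar /tʃ/ becomes [k] when no front vowel follows, yielding [k] there.

/petʃ/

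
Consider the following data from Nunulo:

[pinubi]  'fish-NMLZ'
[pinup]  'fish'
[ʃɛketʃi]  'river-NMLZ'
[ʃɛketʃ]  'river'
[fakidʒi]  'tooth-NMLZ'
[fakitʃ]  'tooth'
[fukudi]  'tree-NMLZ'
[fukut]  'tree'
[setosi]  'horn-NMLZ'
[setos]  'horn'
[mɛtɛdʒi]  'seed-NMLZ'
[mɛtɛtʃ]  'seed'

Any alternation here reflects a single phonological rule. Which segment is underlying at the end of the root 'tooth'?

'tooth' shows [dʒ] ~ [tʃ] at the end of the stem ([fakidʒi] vs [fakitʃ]).
The stem 'river' ([ʃɛketʃi], [ʃɛketʃ]) shows [tʃ] unchanged in both environments, so [tʃ] cannot be basic with [dʒ] derived before the NMLZ suffix.
The underlying segment must be /dʒ/; voiced obstruents become voiceless word-finally, yielding [tʃ] there.

/dʒ/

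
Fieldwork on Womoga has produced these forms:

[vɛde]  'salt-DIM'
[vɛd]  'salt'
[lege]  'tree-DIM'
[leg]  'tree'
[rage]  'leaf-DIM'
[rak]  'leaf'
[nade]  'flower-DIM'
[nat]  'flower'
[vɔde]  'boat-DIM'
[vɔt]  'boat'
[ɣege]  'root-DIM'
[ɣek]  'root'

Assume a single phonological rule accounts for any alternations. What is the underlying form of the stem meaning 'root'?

The stem for 'root' ends in [g] in [ɣege] but [k] in [ɣek].
But 'tree' keeps [g] in both environments ([lege], [leg]), so there is no rule changing /g/ to [k] in isolation.
Therefore /k/ is basic and [g] is derived by intervocalic voicing (voiceless stops become voiced between vowels).

/ɣek/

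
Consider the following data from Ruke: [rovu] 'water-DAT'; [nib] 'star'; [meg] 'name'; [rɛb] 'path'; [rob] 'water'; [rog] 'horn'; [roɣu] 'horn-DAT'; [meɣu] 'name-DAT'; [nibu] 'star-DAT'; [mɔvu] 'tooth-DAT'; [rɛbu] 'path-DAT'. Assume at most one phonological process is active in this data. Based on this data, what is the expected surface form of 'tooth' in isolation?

[mɔb]

In [rob] and [rovu] the final segment of 'water' alternates: [b] ~ [v].
But 'path' keeps [b] in both environments ([rɛb], [rɛbu]), so there is no rule changing /b/ to [v] before the DAT suffix.
So /v/ is underlying, and a rule of word-final hardening — voiced fricatives become stops word-finally — gives [b].
The one attested form of 'tooth', [mɔvu], shows underlying /mɔv/. Applying the same rule word-finally gives [mɔb].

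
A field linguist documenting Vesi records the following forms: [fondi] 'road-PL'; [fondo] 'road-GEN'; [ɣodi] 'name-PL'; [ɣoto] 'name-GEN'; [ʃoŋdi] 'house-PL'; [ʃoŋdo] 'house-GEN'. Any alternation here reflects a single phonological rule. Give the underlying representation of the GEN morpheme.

/-to/

The GEN morpheme has two allomorphs, [-do] and [-to].
The PL suffix, which begins with [d], is invariant after every stem; so [d] is not altered by any rule here.
The GEN suffix is therefore /-to/ underlyingly, with post-nasal voicing: voiceless stops become voiced after a nasal.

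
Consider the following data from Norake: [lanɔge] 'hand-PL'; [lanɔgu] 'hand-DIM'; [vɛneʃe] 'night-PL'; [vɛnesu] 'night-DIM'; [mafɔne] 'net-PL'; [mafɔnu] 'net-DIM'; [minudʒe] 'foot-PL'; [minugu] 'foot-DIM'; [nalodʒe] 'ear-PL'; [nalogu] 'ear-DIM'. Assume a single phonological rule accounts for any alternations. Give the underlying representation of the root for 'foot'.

/minudʒ/

The stem for 'foot' ends in [dʒ] in [minudʒe] but [g] in [minugu].
If /g/ were underlying and a rule turned it into [dʒ] before the PL suffix, 'hand' would also alternate; but it has [g] in both [lanɔge] and [lanɔgu].
So /dʒ/ is underlying, and a rule of depalatalization — palato-alveolar /dʒ/ and /ʃ/ become [g] and [s] when no front vowel follows — gives [g].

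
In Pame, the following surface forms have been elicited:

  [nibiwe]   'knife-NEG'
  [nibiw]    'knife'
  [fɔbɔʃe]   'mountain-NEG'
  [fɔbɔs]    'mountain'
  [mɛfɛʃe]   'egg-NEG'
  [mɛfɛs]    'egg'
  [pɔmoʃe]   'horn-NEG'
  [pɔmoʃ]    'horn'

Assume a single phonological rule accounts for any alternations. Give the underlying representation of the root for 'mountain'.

/fɔbɔs/

The stem for 'mountain' ends in [ʃ] in [fɔbɔʃe] but [s] in [fɔbɔs].
The stem 'horn' ([pɔmoʃe], [pɔmoʃ]) shows [ʃ] unchanged in both environments, so [ʃ] cannot be basic with [s] derived in isolation.
Therefore /s/ is basic and [ʃ] is derived by palatalization before a front vowel (/s/ becomes palato-alveolar [ʃ] before a front vowel).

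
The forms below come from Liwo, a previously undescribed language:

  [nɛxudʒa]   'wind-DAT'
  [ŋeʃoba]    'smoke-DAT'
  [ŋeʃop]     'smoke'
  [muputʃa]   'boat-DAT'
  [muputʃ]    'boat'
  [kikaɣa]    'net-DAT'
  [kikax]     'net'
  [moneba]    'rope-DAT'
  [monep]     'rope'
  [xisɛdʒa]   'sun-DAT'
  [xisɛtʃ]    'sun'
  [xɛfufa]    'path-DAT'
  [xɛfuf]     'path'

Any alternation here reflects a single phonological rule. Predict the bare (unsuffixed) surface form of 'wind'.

The stem for 'sun' ends in [dʒ] in [xisɛdʒa] but [tʃ] in [xisɛtʃ].
If /tʃ/ were underlying and a rule turned it into [dʒ] before the DAT suffix, 'boat' would also alternate; but it has [tʃ] in both [muputʃa] and [muputʃ].
Therefore /dʒ/ is basic and [tʃ] is derived by word-final obstruent devoicing (voiced obstruents become voiceless word-finally).
From [nɛxudʒa] the stem 'wind' is /nɛxudʒ/; word-finally this yields [nɛxutʃ].

[nɛxutʃ]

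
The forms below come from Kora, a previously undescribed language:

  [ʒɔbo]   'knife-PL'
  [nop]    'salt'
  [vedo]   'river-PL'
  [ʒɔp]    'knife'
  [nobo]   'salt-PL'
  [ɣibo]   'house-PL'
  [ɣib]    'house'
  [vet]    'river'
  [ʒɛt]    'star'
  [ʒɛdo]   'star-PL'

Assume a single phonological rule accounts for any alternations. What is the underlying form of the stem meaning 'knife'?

The root 'knife' surfaces as [ʒɔbo] and [ʒɔp], with a stem-final [b] ~ [p] alternation.
But 'house' keeps [b] in both environments ([ɣibo], [ɣib]), so there is no rule changing /b/ to [p] in isolation.
So /p/ is underlying, and a rule of intervocalic voicing — voiceless stops become voiced between vowels — gives [b].
The underlying form of 'knife' is therefore /ʒɔp/.

/ʒɔp/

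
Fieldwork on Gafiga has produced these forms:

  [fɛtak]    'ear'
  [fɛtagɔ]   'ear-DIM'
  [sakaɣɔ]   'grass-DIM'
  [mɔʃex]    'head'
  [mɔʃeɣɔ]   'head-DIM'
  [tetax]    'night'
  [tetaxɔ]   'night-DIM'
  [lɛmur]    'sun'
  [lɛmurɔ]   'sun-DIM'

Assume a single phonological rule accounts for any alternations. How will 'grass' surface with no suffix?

[sakax]

'head' shows [x] ~ [ɣ] at the end of the stem ([mɔʃex] vs [mɔʃeɣɔ]).
If /x/ were underlying and a rule turned it into [ɣ] before the DIM suffix, 'night' would also alternate; but it has [x] in both [tetax] and [tetaxɔ].
The underlying segment must be /ɣ/; voiced obstruents become voiceless word-finally, yielding [x] there.
The one attested form of 'grass', [sakaɣɔ], shows underlying /sakaɣ/. Applying the same rule word-finally gives [sakax].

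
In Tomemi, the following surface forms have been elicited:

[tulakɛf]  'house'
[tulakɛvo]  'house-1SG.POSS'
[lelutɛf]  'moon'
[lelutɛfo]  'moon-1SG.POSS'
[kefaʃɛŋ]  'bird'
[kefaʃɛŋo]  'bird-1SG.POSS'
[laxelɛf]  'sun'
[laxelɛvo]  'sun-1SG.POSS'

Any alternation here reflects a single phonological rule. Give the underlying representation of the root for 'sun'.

'sun' shows [f] ~ [v] at the end of the stem ([laxelɛf] vs [laxelɛvo]).
But 'moon' keeps [f] in both environments ([lelutɛf], [lelutɛfo]), so there is no rule changing /f/ to [v] before the 1SG.POSS suffix.
Therefore /v/ is basic and [f] is derived by word-final obstruent devoicing (voiced obstruents become voiceless word-finally).

/laxelɛv/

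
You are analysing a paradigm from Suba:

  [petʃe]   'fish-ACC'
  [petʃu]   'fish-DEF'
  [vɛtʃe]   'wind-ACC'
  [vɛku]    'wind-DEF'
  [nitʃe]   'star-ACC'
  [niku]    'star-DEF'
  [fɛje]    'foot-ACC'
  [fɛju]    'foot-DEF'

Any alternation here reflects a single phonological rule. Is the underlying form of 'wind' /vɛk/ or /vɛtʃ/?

/vɛk/

In [vɛtʃe] and [vɛku] the final segment of 'wind' alternates: [tʃ] ~ [k].
If /tʃ/ were underlying and a rule turned it into [k] before the DEF suffix, 'fish' would also alternate; but it has [tʃ] in both [petʃe] and [petʃu].
So /k/ is underlying, and a rule of palatalization before a front vowel — /k/ becomes palato-alveolar [tʃ] before a front vowel — gives [tʃ].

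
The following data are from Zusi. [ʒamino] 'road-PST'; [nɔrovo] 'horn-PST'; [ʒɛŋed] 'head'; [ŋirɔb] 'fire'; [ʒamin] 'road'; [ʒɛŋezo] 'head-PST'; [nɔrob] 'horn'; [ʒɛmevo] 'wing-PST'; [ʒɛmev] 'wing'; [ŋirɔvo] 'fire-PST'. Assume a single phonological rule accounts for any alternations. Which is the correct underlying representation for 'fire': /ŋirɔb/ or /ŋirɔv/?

'fire' shows [b] ~ [v] at the end of the stem ([ŋirɔb] vs [ŋirɔvo]).
If /v/ were underlying and a rule turned it into [b] in isolation, 'wing' would also alternate; but it has [v] in both [ʒɛmev] and [ʒɛmevo].
The underlying segment must be /b/; voiced stops become fricatives between vowels, yielding [v] there.

/ŋirɔb/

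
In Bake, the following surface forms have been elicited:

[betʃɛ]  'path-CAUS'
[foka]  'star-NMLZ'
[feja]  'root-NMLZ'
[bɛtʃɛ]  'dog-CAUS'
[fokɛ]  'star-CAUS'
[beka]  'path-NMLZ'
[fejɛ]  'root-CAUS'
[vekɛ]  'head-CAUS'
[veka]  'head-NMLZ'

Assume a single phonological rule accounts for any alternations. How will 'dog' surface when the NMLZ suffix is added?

In [beka] and [betʃɛ] the final segment of 'path' alternates: [k] ~ [tʃ].
If /k/ were underlying and a rule turned it into [tʃ] before the CAUS suffix, 'star' would also alternate; but it has [k] in both [foka] and [fokɛ].
The underlying segment must be /tʃ/; palato-alveolar /tʃ/ becomes [k] when no front vowel follows, yielding [k] there.
From [bɛtʃɛ] the stem 'dog' is /bɛtʃ/; when no front vowel follows this yields [bɛka].

[bɛka]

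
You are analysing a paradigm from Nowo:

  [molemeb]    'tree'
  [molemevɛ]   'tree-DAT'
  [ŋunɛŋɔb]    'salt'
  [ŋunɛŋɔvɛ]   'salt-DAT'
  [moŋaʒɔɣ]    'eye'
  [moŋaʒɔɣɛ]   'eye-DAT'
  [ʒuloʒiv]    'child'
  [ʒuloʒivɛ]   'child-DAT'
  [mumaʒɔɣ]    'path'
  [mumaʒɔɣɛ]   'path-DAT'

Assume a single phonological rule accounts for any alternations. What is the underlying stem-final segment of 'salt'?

/b/

The stem for 'salt' ends in [b] in [ŋunɛŋɔb] but [v] in [ŋunɛŋɔvɛ].
If /v/ were underlying and a rule turned it into [b] in isolation, 'child' would also alternate; but it has [v] in both [ʒuloʒiv] and [ʒuloʒivɛ].
So /b/ is underlying, and a rule of intervocalic spirantization — voiced stops become fricatives between vowels — gives [v].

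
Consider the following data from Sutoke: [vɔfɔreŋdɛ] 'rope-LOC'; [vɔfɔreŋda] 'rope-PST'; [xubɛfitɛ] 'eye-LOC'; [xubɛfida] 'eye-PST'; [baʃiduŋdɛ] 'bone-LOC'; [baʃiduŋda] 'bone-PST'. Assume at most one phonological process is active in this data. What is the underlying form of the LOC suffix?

/-tɛ/

The LOC morpheme has two allomorphs, [-dɛ] and [-tɛ].
By contrast the PST suffix keeps its initial [d] throughout — that segment must be underlying.
So the underlying form is /-tɛ/, and voiceless stops become voiced after a nasal.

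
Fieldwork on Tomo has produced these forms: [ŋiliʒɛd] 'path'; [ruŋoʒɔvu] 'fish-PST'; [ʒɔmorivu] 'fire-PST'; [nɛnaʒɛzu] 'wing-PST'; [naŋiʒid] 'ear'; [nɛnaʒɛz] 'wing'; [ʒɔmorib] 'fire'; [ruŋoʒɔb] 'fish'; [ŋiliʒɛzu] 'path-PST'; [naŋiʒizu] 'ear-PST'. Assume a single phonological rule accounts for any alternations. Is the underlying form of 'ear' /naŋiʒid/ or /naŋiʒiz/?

/naŋiʒid/

The root 'ear' surfaces as [naŋiʒizu] and [naŋiʒid], with a stem-final [z] ~ [d] alternation.
The stem 'wing' ([nɛnaʒɛzu], [nɛnaʒɛz]) shows [z] unchanged in both environments, so [z] cannot be basic with [d] derived in isolation.
Therefore /d/ is basic and [z] is derived by intervocalic spirantization (voiced stops become fricatives between vowels).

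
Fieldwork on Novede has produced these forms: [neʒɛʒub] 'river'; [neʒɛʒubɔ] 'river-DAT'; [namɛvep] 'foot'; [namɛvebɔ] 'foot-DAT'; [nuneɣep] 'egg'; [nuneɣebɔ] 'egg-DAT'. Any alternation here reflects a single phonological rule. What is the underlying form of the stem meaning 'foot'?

/namɛvep/

The root 'foot' surfaces as [namɛvep] and [namɛvebɔ], with a stem-final [p] ~ [b] alternation.
But 'river' keeps [b] in both environments ([neʒɛʒub], [neʒɛʒubɔ]), so there is no rule changing /b/ to [p] in isolation.
So /p/ is underlying, and a rule of intervocalic voicing — voiceless stops become voiced between vowels — gives [b].
So 'foot' = /namɛvep/.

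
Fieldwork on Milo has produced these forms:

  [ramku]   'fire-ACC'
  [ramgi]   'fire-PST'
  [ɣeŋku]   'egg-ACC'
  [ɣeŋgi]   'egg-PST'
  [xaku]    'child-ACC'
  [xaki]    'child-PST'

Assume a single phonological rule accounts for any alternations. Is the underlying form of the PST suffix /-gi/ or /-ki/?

The PST suffix surfaces as [-gi] and [-ki], depending on the final segment of the stem.
The ACC suffix, which begins with [k], is invariant after every stem; so [k] is not altered by any rule here.
So the underlying form is /-gi/, and voiced stops become voiceless after a vowel.

/-gi/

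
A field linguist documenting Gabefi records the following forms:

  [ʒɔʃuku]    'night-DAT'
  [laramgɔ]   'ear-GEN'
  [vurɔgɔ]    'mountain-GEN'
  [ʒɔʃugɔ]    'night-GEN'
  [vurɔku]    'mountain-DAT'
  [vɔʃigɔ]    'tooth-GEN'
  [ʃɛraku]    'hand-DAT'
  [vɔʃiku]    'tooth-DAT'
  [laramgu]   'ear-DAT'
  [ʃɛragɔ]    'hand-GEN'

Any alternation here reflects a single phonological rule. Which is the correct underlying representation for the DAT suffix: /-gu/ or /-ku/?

/-ku/

The DAT suffix surfaces as [-gu] and [-ku], depending on the final segment of the stem.
By contrast the GEN suffix keeps its initial [g] throughout — that segment must be underlying.
So the underlying form is /-ku/, and voiceless stops become voiced after a nasal.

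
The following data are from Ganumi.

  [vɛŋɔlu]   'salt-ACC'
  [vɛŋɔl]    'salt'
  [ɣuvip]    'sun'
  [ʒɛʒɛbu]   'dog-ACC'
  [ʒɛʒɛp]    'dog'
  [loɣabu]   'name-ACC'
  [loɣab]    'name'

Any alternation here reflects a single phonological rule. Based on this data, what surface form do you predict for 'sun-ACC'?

'dog' shows [b] ~ [p] at the end of the stem ([ʒɛʒɛbu] vs [ʒɛʒɛp]).
The stem 'name' ([loɣabu], [loɣab]) shows [b] unchanged in both environments, so [b] cannot be basic with [p] derived in isolation.
The alternation reflects intervocalic voicing: voiceless stops become voiced between vowels. /p/ is underlying.
From [ɣuvip] the stem 'sun' is /ɣuvip/; between vowels this yields [ɣuvibu].

[ɣuvibu]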